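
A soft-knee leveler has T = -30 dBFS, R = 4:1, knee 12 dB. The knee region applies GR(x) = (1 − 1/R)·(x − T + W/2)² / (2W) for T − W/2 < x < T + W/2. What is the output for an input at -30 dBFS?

-31.125 dBFS

x − T + W/2 = -30 − (-30) + 6 = 6.
GR = (1 − 1/4) × 6² / 24 = 0.75 × 36 / 24 = 1.125 dB.
Output = -30 − 1.125 = -31.125 dBFS.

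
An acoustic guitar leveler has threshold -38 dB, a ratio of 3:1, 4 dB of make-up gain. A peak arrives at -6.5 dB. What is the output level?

-23.5 dB

The input is 31.5 dB above the -38 dB threshold.
At 3:1 the overshoot is divided by 3, leaving 10.5 dB above threshold.
That puts the output at -27.5 dB; make-up adds 4 dB, giving -23.5 dB.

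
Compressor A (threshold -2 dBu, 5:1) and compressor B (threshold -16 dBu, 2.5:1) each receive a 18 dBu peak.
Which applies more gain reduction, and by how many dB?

A: overshoot 20 dB → output overshoot 4 dB → GR 16 dB.
B: overshoot 34 dB → output overshoot 13.6 dB → GR 20.4 dB.
B reduces 4.4 dB more.

B, by 4.4 dB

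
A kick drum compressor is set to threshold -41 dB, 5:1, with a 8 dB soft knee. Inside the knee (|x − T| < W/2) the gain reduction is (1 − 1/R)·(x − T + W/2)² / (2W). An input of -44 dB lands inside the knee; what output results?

x − T + W/2 = -44 − (-41) + 4 = 1.
GR = (1 − 1/5) × 1² / 16 = 0.8 × 1 / 16 = 0.05 dB.
Output = -44 − 0.05 = -44.05 dB.

-44.05 dB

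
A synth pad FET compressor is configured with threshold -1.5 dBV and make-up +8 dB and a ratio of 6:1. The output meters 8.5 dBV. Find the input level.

10.5 dBV

Before make-up, the level was 8.5 − 8 = 0.5 dBV.
The compressed level sits 0.5 − (-1.5) = 2 dB over threshold.
Input overshoot = R × output overshoot = 12 dB → input = -1.5 + 12 = 10.5 dBV.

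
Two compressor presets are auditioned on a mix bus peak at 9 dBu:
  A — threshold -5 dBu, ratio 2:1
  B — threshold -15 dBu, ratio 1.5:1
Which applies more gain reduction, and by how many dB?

B, by 1 dB

A: GR = 14 − 14/2 = 7 dB.
B: GR = 24 − 24/1.5 = 8 dB.
Difference: 1 dB in favour of B.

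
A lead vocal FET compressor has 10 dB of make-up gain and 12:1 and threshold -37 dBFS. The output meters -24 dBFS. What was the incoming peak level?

-1 dBFS

Before make-up, the level was -24 − 10 = -34 dBFS.
That's 3 dB above the -37 dBFS threshold.
Input overshoot = R × output overshoot = 36 dB → input = -37 + 36 = -1 dBFS.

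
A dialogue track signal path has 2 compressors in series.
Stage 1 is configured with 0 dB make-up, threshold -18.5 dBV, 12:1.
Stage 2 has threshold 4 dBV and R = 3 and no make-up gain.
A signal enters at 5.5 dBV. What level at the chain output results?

-16.5 dBV

Stage 1: 5.5 dBV is 24 dB over -18.5 dBV; at 12:1 that becomes 2 dB over, giving -16.5 dBV.
Stage 2: -16.5 dBV ≤ 4 dBV, so stage 2 doesn't engage; output -16.5 dBV.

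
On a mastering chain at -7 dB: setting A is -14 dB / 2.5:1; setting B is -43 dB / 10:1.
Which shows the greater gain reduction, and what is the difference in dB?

B, by 28.2 dB

A: 7 dB over, compressed to 2.8 dB over, so 4.2 dB of GR.
B: 36 dB over, compressed to 3.6 dB over, so 32.4 dB of GR.
Difference: 28.2 dB in favour of B.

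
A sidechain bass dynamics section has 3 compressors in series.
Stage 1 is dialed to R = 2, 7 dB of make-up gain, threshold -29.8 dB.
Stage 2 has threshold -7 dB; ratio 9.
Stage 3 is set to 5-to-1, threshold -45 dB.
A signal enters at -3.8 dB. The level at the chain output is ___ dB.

-37.96 dB

Stage 1: 26 dB above -29.8 dB, reduced 2:1 to 13 dB above → -16.8 dB; +7 dB make-up → -9.8 dB.
Stage 2: -9.8 dB ≤ -7 dB, so stage 2 doesn't engage; output -9.8 dB.
Stage 3: -9.8 dB is 35.2 dB over -45 dB; at 5:1 that becomes 7.04 dB over, giving -37.96 dB.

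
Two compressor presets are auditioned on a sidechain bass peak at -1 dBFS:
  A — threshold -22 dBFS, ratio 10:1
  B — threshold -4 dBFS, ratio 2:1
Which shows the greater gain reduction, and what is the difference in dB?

A, by 17.4 dB

A: GR = 21 − 21/10 = 18.9 dB.
B: GR = 3 − 3/2 = 1.5 dB.
Difference: 17.4 dB in favour of A.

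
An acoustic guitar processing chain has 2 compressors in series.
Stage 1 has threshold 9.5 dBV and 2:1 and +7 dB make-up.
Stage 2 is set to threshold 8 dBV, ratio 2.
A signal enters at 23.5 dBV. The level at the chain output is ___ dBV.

15.75 dBV

Stage 1: 23.5 dBV is 14 dB over 9.5 dBV; at 2:1 that becomes 7 dB over, giving 16.5 dBV; +7 dB make-up → 23.5 dBV.
Stage 2: overshoot 15.5 dB → 15.5/2 = 7.75 dB → 15.75 dBV.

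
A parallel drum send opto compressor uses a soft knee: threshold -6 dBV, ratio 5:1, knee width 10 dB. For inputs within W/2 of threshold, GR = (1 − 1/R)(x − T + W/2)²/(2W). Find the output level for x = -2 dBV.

x − T + W/2 = -2 − (-6) + 5 = 9.
GR = (1 − 1/5) × 9² / 20 = 0.8 × 81 / 20 = 3.24 dB.
Output = -2 − 3.24 = -5.24 dBV.

-5.24 dBV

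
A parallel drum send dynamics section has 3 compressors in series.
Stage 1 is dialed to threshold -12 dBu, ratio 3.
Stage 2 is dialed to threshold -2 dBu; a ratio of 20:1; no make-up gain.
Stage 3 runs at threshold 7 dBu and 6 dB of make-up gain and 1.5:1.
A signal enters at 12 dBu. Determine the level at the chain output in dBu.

Stage 1: 12 dBu is 24 dB over -12 dBu; at 3:1 that becomes 8 dB over, giving -4 dBu.
Stage 2: -4 dBu is at or below the -2 dBu threshold — no compression; output -4 dBu.
Stage 3: below threshold (-4 ≤ 7); passes unchanged; make-up brings it to 2 dBu.

2 dBu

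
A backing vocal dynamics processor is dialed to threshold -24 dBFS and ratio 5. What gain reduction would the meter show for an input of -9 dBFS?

12 dB

-9 dBFS exceeds the threshold by 15 dB.
At 5:1, output sits 15/5 = 3 dB above threshold.
GR = overshoot in − overshoot out = 15 − 3 = 12 dB.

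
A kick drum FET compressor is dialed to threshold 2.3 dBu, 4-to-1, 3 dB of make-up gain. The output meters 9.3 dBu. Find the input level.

Stripping the +3 dB make-up gives 6.3 dBu at the gain stage.
Post-compression overshoot = 6.3 − 2.3 = 4 dB.
Before 4:1 compression the overshoot was 4 × 4 = 16 dB, so input = 2.3 + 16 = 18.3 dBu.

18.3 dBu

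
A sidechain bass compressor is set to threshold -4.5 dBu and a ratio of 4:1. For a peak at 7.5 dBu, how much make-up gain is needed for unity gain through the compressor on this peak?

Without make-up, output = threshold + overshoot/4 = -4.5 + 3 = -1.5 dBu.
Gap to target: 9 dB.

9 dB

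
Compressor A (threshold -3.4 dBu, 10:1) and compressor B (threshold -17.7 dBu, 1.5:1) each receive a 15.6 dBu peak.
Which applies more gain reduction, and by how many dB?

A, by 6 dB

A: GR = 19 − 19/10 = 17.1 dB.
B: GR = 33.3 − 33.3/1.5 = 11.1 dB.
A applies 6 dB more gain reduction.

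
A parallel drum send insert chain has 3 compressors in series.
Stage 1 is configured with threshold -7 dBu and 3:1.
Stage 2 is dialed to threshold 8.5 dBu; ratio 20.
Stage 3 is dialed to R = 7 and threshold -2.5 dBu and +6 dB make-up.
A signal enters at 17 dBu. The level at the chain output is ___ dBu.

4 dBu

Stage 1: overshoot 24 dB → 24/3 = 8 dB → 1 dBu.
Stage 2: 1 dBu is at or below the 8.5 dBu threshold — no compression; output 1 dBu.
Stage 3: overshoot 3.5 dB → 3.5/7 = 0.5 dB → -2 dBu; +6 dB make-up → 4 dBu.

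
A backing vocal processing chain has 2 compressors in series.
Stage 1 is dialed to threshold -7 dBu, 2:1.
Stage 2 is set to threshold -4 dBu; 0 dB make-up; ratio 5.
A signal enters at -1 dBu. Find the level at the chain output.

Stage 1: 6 dB above -7 dBu, reduced 2:1 to 3 dB above → -4 dBu.
Stage 2: below threshold (-4 ≤ -4); passes unchanged; output -4 dBu.

-4 dBu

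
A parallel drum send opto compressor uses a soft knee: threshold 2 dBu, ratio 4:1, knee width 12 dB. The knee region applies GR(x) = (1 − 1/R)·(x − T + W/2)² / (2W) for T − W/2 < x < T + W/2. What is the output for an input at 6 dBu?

2.875 dBu

x − T + W/2 = 6 − 2 + 6 = 10.
GR = (1 − 1/4) × 10² / 24 = 0.75 × 100 / 24 = 3.125 dB.
Output = 6 − 3.125 = 2.875 dBu.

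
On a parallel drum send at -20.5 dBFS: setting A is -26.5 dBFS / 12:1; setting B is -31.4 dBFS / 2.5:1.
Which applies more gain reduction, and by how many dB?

B, by 1.04 dB

A: overshoot 6 dB → output overshoot 0.5 dB → GR 5.5 dB.
B: overshoot 10.9 dB → output overshoot 4.36 dB → GR 6.54 dB.
B reduces 1.04 dB more.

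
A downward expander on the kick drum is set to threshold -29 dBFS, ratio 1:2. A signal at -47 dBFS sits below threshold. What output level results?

Below threshold, a 1:2 expander applies gain = (2−1)×(T − x) of attenuation.
(2−1) × 18 = 18 dB, so output = -47 − 18 = -65 dBFS.

-65 dBFS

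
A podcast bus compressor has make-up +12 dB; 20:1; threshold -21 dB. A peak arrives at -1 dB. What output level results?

Overshoot: -1 − (-21) = 20 dB.
The 20 dB excess becomes 1 dB after 20:1 reduction.
Output = -21 + 1 = -20 dB; make-up adds 12 dB, giving -8 dB.

-8 dB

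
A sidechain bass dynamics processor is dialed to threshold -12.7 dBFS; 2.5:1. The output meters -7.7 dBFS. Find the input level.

-0.2 dBFS

Post-compression overshoot = -7.7 − (-12.7) = 5 dB.
Before 2.5:1 compression the overshoot was 5 × 2.5 = 12.5 dB, so input = -12.7 + 12.5 = -0.2 dBFS.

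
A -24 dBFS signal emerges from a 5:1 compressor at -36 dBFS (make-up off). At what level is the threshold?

-39 dBFS

Input is 15 dB above T (since output overshoot × R = input overshoot: (-36 − T)·5 = -24 − T gives T = -39 dBFS).
Check: -39 + (-24 − (-39))/5 = -39 + 3 = -36 dBFS. ✓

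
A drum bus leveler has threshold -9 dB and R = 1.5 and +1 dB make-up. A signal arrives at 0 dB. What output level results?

-2 dB

The input is 9 dB above the -9 dB threshold.
At 1.5:1 the overshoot is divided by 1.5, leaving 6 dB above threshold.
So the level is -9 + 6 = -3 dB; make-up adds 1 dB, giving -2 dB.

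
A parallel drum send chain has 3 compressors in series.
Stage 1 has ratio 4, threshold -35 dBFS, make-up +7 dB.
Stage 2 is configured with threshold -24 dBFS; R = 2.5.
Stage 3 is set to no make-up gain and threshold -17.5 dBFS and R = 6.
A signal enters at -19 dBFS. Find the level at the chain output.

-24 dBFS

Stage 1: overshoot 16 dB → 16/4 = 4 dB → -31 dBFS; +7 dB make-up → -24 dBFS.
Stage 2: -24 dBFS is at or below the -24 dBFS threshold — no compression; output -24 dBFS.
Stage 3: -24 dBFS ≤ -17.5 dBFS, so stage 3 doesn't engage; output -24 dBFS.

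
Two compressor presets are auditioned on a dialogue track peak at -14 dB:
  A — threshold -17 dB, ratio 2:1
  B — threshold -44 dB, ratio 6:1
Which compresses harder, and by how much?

A: overshoot 3 dB → output overshoot 1.5 dB → GR 1.5 dB.
B: overshoot 30 dB → output overshoot 5 dB → GR 25 dB.
Difference: 23.5 dB in favour of B.

B, by 23.5 dB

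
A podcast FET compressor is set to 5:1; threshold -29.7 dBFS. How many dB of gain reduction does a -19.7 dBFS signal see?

-19.7 dBFS exceeds the threshold by 10 dB.
At 5:1, output sits 10/5 = 2 dB above threshold.
So the signal is attenuated by 10 − 2 = 8 dB.

8 dB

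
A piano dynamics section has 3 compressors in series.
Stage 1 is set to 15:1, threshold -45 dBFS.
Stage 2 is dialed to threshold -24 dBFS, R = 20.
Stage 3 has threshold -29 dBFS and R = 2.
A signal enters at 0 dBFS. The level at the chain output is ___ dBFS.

Stage 1: 45 dB above -45 dBFS, reduced 15:1 to 3 dB above → -42 dBFS.
Stage 2: -42 dBFS is at or below the -24 dBFS threshold — no compression; output -42 dBFS.
Stage 3: below threshold (-42 ≤ -29); passes unchanged; output -42 dBFS.

-42 dBFS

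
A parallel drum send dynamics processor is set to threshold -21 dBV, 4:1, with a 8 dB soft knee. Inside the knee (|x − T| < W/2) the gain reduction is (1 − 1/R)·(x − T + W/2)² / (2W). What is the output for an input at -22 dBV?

-22.421875 dBV

x − T + W/2 = -22 − (-21) + 4 = 3.
GR = (1 − 1/4) × 3² / 16 = 0.75 × 9 / 16 = 0.421875 dB.
Output = -22 − 0.421875 = -22.421875 dBV.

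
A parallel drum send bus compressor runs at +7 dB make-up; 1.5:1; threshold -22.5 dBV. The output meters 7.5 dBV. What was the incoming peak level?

Stripping the +7 dB make-up gives 0.5 dBV at the gain stage.
Post-compression overshoot = 0.5 − (-22.5) = 23 dB.
Before 1.5:1 compression the overshoot was 23 × 1.5 = 34.5 dB, so input = -22.5 + 34.5 = 12 dBV.

12 dBV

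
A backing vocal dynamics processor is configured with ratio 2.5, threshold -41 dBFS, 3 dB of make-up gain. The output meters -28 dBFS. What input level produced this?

Stripping the +3 dB make-up gives -31 dBFS at the gain stage.
The compressed level sits -31 − (-41) = 10 dB over threshold.
Undo the ratio: input overshoot = 10 × 2.5 = 25 dB, giving input = -16 dBFS.

-16 dBFS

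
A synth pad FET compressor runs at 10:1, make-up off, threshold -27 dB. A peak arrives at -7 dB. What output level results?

-25 dB

-7 dB sits 20 dB over threshold.
The 20 dB excess becomes 2 dB after 10:1 reduction.
Output = -27 + 2 = -25 dB.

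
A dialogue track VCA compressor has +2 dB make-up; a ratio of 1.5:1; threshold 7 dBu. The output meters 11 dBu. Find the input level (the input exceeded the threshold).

Stripping the +2 dB make-up gives 9 dBu at the gain stage.
The compressed level sits 9 − 7 = 2 dB over threshold.
Input overshoot = R × output overshoot = 3 dB → input = 7 + 3 = 10 dBu.

10 dBu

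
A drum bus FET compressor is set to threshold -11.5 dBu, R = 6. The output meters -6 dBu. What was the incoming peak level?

21.5 dBu

The compressed level sits -6 − (-11.5) = 5.5 dB over threshold.
Before 6:1 compression the overshoot was 5.5 × 6 = 33 dB, so input = -11.5 + 33 = 21.5 dBu.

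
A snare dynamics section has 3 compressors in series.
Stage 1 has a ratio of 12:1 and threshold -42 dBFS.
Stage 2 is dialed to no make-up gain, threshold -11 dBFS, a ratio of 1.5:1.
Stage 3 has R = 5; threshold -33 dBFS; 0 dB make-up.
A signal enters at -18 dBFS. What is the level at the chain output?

-40 dBFS

Stage 1: -18 dBFS is 24 dB over -42 dBFS; at 12:1 that becomes 2 dB over, giving -40 dBFS.
Stage 2: -40 dBFS ≤ -11 dBFS, so stage 2 doesn't engage; output -40 dBFS.
Stage 3: -40 dBFS ≤ -33 dBFS, so stage 3 doesn't engage; output -40 dBFS.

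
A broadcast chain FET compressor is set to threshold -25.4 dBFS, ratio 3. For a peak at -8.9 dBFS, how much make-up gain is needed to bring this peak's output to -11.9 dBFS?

The peak compresses to -25.4 + 16.5/3 = -19.9 dBFS.
To reach -11.9 dBFS requires -11.9 − (-19.9) = 8 dB of make-up.

8 dB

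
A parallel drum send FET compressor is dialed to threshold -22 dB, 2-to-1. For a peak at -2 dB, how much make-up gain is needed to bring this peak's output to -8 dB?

4 dB

The peak compresses to -22 + 20/2 = -12 dB.
To reach -8 dB requires -8 − (-12) = 4 dB of make-up.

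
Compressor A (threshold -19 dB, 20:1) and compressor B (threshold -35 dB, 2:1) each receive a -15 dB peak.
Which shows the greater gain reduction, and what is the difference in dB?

A: 4 dB over, compressed to 0.2 dB over, so 3.8 dB of GR.
B: 20 dB over, compressed to 10 dB over, so 10 dB of GR.
Difference: 6.2 dB in favour of B.

B, by 6.2 dB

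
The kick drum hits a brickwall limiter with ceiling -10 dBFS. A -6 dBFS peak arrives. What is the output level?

The limiter clamps the peak to its -10 dBFS ceiling.

-10 dBFS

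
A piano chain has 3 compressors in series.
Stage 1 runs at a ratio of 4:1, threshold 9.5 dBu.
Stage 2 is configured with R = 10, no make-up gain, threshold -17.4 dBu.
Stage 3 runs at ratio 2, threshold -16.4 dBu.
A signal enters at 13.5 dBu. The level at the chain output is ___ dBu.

-15.505 dBu

Stage 1: overshoot 4 dB → 4/4 = 1 dB → 10.5 dBu.
Stage 2: 27.9 dB above -17.4 dBu, reduced 10:1 to 2.79 dB above → -14.61 dBu.
Stage 3: -14.61 dBu is 1.79 dB over -16.4 dBu; at 2:1 that becomes 0.895 dB over, giving -15.505 dBu.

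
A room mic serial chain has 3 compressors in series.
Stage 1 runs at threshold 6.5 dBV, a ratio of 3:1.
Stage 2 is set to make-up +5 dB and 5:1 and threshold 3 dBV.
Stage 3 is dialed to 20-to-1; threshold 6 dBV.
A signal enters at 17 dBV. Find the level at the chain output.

Stage 1: overshoot 10.5 dB → 10.5/3 = 3.5 dB → 10 dBV.
Stage 2: 7 dB above 3 dBV, reduced 5:1 to 1.4 dB above → 4.4 dBV; +5 dB make-up → 9.4 dBV.
Stage 3: 9.4 dBV is 3.4 dB over 6 dBV; at 20:1 that becomes 0.17 dB over, giving 6.17 dBV.

6.17 dBV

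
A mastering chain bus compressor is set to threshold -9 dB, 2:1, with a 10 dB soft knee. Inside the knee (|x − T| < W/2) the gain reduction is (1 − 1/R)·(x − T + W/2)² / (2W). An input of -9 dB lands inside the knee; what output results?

-9.625 dB

x − T + W/2 = -9 − (-9) + 5 = 5.
GR = (1 − 1/2) × 5² / 20 = 0.5 × 25 / 20 = 0.625 dB.
Output = -9 − 0.625 = -9.625 dB.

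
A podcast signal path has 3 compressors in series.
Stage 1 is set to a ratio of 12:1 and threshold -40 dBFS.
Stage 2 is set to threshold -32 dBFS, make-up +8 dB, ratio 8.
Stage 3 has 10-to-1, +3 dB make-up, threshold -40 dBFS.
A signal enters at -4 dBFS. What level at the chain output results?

Stage 1: overshoot 36 dB → 36/12 = 3 dB → -37 dBFS.
Stage 2: below threshold (-37 ≤ -32); passes unchanged; make-up brings it to -29 dBFS.
Stage 3: -29 dBFS is 11 dB over -40 dBFS; at 10:1 that becomes 1.1 dB over, giving -38.9 dBFS; +3 dB make-up → -35.9 dBFS.

-35.9 dBFS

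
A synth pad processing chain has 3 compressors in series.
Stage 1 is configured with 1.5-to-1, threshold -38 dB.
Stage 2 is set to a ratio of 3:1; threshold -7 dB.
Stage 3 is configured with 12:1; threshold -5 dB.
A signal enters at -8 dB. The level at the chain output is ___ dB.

Stage 1: -8 dB is 30 dB over -38 dB; at 1.5:1 that becomes 20 dB over, giving -18 dB.
Stage 2: -18 dB ≤ -7 dB, so stage 2 doesn't engage; output -18 dB.
Stage 3: below threshold (-18 ≤ -5); passes unchanged; output -18 dB.

-18 dB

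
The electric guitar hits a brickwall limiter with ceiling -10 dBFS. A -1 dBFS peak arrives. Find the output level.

The limiter clamps the peak to its -10 dBFS ceiling.

-10 dBFS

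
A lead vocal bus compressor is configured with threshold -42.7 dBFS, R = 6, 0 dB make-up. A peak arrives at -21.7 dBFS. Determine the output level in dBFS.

Overshoot: -21.7 − (-42.7) = 21 dB.
The 21 dB excess becomes 3.5 dB after 6:1 reduction.
So the level is -42.7 + 3.5 = -39.2 dBFS.

-39.2 dBFS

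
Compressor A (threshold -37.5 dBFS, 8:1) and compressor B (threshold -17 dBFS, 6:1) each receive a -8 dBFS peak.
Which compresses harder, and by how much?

A, by 18.3125 dB

A: 29.5 dB over, compressed to 3.6875 dB over, so 25.8125 dB of GR.
B: 9 dB over, compressed to 1.5 dB over, so 7.5 dB of GR.
Difference: 18.3125 dB in favour of A.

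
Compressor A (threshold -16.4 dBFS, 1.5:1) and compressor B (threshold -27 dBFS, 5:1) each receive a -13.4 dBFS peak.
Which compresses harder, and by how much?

B, by 9.88 dB

A: overshoot 3 dB → output overshoot 2 dB → GR 1 dB.
B: overshoot 13.6 dB → output overshoot 2.72 dB → GR 10.88 dB.
B applies 9.88 dB more gain reduction.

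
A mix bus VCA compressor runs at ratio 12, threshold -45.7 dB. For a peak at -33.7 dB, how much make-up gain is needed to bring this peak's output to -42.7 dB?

2 dB

Overshoot 12 dB → 12/12 = 1 dB after compression, so the compressed level is -45.7 + 1 = -44.7 dB.
Make-up = target − compressed = -42.7 − (-44.7) = 2 dB.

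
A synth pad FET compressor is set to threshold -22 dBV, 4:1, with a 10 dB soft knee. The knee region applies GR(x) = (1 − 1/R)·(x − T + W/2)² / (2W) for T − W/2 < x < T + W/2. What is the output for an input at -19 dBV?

-21.4 dBV

x − T + W/2 = -19 − (-22) + 5 = 8.
GR = (1 − 1/4) × 8² / 20 = 0.75 × 64 / 20 = 2.4 dB.
Output = -19 − 2.4 = -21.4 dBV.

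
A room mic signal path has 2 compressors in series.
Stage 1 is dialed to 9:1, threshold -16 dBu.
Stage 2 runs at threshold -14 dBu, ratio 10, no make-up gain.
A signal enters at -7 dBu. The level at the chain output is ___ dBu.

Stage 1: overshoot 9 dB → 9/9 = 1 dB → -15 dBu.
Stage 2: -15 dBu is at or below the -14 dBu threshold — no compression; output -15 dBu.

-15 dBu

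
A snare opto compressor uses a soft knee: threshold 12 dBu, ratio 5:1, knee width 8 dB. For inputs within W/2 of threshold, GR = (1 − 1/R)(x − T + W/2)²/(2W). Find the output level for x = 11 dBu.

10.55 dBu

x − T + W/2 = 11 − 12 + 4 = 3.
GR = (1 − 1/5) × 3² / 16 = 0.8 × 9 / 16 = 0.45 dB.
Output = 11 − 0.45 = 10.55 dBu.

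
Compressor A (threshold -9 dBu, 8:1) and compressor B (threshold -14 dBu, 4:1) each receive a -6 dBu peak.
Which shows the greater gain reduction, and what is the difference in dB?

B, by 3.375 dB

A: GR = 3 − 3/8 = 2.625 dB.
B: GR = 8 − 8/4 = 6 dB.
Difference: 3.375 dB in favour of B.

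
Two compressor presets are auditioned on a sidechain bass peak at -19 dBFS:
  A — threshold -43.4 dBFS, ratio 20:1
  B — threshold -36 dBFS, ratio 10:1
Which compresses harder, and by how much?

A, by 7.88 dB

A: overshoot 24.4 dB → output overshoot 1.22 dB → GR 23.18 dB.
B: overshoot 17 dB → output overshoot 1.7 dB → GR 15.3 dB.
Difference: 7.88 dB in favour of A.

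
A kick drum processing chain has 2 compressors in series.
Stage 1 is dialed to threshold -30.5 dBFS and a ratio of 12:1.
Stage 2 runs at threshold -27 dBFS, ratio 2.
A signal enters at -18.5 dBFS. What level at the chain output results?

Stage 1: 12 dB above -30.5 dBFS, reduced 12:1 to 1 dB above → -29.5 dBFS.
Stage 2: -29.5 dBFS is at or below the -27 dBFS threshold — no compression; output -29.5 dBFS.

-29.5 dBFS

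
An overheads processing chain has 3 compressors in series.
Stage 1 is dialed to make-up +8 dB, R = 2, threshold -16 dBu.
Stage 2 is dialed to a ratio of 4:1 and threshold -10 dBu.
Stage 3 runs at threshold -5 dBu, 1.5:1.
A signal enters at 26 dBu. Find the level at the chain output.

Stage 1: overshoot 42 dB → 42/2 = 21 dB → 5 dBu; +8 dB make-up → 13 dBu.
Stage 2: 13 dBu is 23 dB over -10 dBu; at 4:1 that becomes 5.75 dB over, giving -4.25 dBu.
Stage 3: 0.75 dB above -5 dBu, reduced 1.5:1 to 0.5 dB above → -4.5 dBu.

-4.5 dBu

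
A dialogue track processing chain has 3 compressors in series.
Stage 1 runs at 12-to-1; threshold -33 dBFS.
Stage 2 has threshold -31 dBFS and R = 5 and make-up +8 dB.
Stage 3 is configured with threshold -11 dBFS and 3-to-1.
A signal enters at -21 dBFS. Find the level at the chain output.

Stage 1: -21 dBFS is 12 dB over -33 dBFS; at 12:1 that becomes 1 dB over, giving -32 dBFS.
Stage 2: below threshold (-32 ≤ -31); passes unchanged; make-up brings it to -24 dBFS.
Stage 3: -24 dBFS is at or below the -11 dBFS threshold — no compression; output -24 dBFS.

-24 dBFS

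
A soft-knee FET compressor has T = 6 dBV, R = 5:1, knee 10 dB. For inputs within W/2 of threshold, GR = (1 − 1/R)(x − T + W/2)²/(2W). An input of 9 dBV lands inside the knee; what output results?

6.44 dBV

x − T + W/2 = 9 − 6 + 5 = 8.
GR = (1 − 1/5) × 8² / 20 = 0.8 × 64 / 20 = 2.56 dB.
Output = 9 − 2.56 = 6.44 dBV.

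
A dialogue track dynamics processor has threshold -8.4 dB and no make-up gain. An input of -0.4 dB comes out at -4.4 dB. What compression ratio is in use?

Input overshoot = -0.4 − (-8.4) = 8 dB; output overshoot = -4.4 − (-8.4) = 4 dB.
Ratio = 8 / 4 = 2.

2:1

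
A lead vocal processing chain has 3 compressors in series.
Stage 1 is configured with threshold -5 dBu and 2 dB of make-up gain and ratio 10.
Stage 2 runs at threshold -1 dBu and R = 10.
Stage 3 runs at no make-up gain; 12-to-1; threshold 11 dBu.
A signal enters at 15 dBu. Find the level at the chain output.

-1 dBu

Stage 1: overshoot 20 dB → 20/10 = 2 dB → -3 dBu; +2 dB make-up → -1 dBu.
Stage 2: -1 dBu is at or below the -1 dBu threshold — no compression; output -1 dBu.
Stage 3: below threshold (-1 ≤ 11); passes unchanged; output -1 dBu.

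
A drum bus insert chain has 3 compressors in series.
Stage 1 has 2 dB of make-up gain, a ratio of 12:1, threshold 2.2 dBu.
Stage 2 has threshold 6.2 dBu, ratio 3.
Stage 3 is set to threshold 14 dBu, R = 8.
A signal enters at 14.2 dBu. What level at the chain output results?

Stage 1: overshoot 12 dB → 12/12 = 1 dB → 3.2 dBu; +2 dB make-up → 5.2 dBu.
Stage 2: 5.2 dBu ≤ 6.2 dBu, so stage 2 doesn't engage; output 5.2 dBu.
Stage 3: 5.2 dBu is at or below the 14 dBu threshold — no compression; output 5.2 dBu.

5.2 dBu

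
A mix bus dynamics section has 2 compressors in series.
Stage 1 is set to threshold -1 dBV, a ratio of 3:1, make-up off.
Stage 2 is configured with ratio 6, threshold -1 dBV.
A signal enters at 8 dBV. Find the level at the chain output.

-0.5 dBV

Stage 1: overshoot 9 dB → 9/3 = 3 dB → 2 dBV.
Stage 2: 2 dBV is 3 dB over -1 dBV; at 6:1 that becomes 0.5 dB over, giving -0.5 dBV.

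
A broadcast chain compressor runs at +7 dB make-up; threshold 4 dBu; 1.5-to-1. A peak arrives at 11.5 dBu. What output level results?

Overshoot: 11.5 − 4 = 7.5 dB.
At 1.5:1 the overshoot is divided by 1.5, leaving 5 dB above threshold.
That puts the output at 9 dBu; make-up adds 7 dB, giving 16 dBu.

16 dBu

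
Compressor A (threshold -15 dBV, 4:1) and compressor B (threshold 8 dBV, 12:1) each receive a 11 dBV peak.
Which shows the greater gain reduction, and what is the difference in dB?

A: overshoot 26 dB → output overshoot 6.5 dB → GR 19.5 dB.
B: overshoot 3 dB → output overshoot 0.25 dB → GR 2.75 dB.
A applies 16.75 dB more gain reduction.

A, by 16.75 dB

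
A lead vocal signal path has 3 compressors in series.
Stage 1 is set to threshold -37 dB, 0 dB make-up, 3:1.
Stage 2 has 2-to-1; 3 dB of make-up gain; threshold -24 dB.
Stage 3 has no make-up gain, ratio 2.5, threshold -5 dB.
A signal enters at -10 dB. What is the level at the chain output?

-25 dB

Stage 1: 27 dB above -37 dB, reduced 3:1 to 9 dB above → -28 dB.
Stage 2: -28 dB ≤ -24 dB, so stage 2 doesn't engage; make-up brings it to -25 dB.
Stage 3: -25 dB is at or below the -5 dB threshold — no compression; output -25 dB.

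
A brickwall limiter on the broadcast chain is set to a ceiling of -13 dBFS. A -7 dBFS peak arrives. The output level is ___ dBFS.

At ∞:1, everything above -13 dBFS is held at the ceiling.

-13 dBFS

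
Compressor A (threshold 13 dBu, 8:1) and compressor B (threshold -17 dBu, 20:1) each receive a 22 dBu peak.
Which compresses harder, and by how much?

B, by 29.175 dB

A: GR = 9 − 9/8 = 7.875 dB.
B: GR = 39 − 39/20 = 37.05 dB.
Difference: 29.175 dB in favour of B.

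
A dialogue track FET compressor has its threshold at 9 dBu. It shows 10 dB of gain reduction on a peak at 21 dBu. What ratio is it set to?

6:1

Input overshoot = 21 − 9 = 12 dB.
Output overshoot = 12 − 10 = 2 dB.
Ratio = input overshoot / output overshoot = 12 / 2 = 6.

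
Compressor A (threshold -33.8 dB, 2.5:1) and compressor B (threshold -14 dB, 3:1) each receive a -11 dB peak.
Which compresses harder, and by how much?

A, by 11.68 dB

A: GR = 22.8 − 22.8/2.5 = 13.68 dB.
B: GR = 3 − 3/3 = 2 dB.
A reduces 11.68 dB more.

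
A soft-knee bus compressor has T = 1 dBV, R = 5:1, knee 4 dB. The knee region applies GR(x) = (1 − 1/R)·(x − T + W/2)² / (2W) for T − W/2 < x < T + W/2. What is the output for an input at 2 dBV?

1.1 dBV

x − T + W/2 = 2 − 1 + 2 = 3.
GR = (1 − 1/5) × 3² / 8 = 0.8 × 9 / 8 = 0.9 dB.
Output = 2 − 0.9 = 1.1 dBV.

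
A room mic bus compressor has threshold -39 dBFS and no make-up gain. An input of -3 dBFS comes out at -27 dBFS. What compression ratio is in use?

3:1

Input overshoot = -3 − (-39) = 36 dB; output overshoot = -27 − (-39) = 12 dB.
Ratio = 36 / 12 = 3.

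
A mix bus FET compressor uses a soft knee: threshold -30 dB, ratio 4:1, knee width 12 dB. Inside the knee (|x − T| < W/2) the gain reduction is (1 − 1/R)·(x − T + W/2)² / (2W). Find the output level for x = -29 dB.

-30.53125 dB

x − T + W/2 = -29 − (-30) + 6 = 7.
GR = (1 − 1/4) × 7² / 24 = 0.75 × 49 / 24 = 1.53125 dB.
Output = -29 − 1.53125 = -30.53125 dB.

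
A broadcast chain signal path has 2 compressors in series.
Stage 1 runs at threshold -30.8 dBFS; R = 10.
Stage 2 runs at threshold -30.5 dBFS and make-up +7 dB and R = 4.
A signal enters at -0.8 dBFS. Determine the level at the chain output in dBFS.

Stage 1: 30 dB above -30.8 dBFS, reduced 10:1 to 3 dB above → -27.8 dBFS.
Stage 2: overshoot 2.7 dB → 2.7/4 = 0.675 dB → -29.825 dBFS; +7 dB make-up → -22.825 dBFS.

-22.825 dBFS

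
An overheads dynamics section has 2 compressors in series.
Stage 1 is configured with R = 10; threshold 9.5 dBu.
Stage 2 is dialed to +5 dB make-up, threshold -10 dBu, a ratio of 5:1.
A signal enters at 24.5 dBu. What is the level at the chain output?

Stage 1: 24.5 dBu is 15 dB over 9.5 dBu; at 10:1 that becomes 1.5 dB over, giving 11 dBu.
Stage 2: 11 dBu is 21 dB over -10 dBu; at 5:1 that becomes 4.2 dB over, giving -5.8 dBu; +5 dB make-up → -0.8 dBu.

-0.8 dBu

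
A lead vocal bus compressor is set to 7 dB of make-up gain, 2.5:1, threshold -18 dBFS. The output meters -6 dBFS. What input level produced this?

Remove make-up: -6 − 7 = -13 dBFS.
Post-compression overshoot = -13 − (-18) = 5 dB.
Before 2.5:1 compression the overshoot was 5 × 2.5 = 12.5 dB, so input = -18 + 12.5 = -5.5 dBFS.

-5.5 dBFS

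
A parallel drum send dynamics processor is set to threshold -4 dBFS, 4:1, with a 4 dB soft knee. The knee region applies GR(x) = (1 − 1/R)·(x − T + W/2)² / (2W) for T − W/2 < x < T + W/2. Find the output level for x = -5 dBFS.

x − T + W/2 = -5 − (-4) + 2 = 1.
GR = (1 − 1/4) × 1² / 8 = 0.75 × 1 / 8 = 0.09375 dB.
Output = -5 − 0.09375 = -5.09375 dBFS.

-5.09375 dBFS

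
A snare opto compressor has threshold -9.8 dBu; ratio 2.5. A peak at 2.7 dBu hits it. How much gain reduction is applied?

7.5 dB

2.7 dBu exceeds the threshold by 12.5 dB.
After 2.5:1 compression the overshoot becomes 12.5/2.5 = 5 dB.
So the signal is attenuated by 12.5 − 5 = 7.5 dB.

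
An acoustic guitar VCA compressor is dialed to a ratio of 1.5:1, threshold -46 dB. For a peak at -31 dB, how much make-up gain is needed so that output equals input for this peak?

The peak compresses to -46 + 15/1.5 = -36 dB.
To reach -31 dB requires -31 − (-36) = 5 dB of make-up.

5 dB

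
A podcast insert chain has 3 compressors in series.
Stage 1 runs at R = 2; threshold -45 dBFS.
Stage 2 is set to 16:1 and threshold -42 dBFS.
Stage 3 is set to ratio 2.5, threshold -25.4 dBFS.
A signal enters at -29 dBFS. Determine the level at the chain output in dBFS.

Stage 1: -29 dBFS is 16 dB over -45 dBFS; at 2:1 that becomes 8 dB over, giving -37 dBFS.
Stage 2: 5 dB above -42 dBFS, reduced 16:1 to 0.3125 dB above → -41.6875 dBFS.
Stage 3: below threshold (-41.6875 ≤ -25.4); passes unchanged; output -41.6875 dBFS.

-41.6875 dBFS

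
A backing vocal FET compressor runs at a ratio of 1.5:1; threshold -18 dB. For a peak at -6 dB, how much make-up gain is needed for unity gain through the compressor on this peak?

Overshoot 12 dB → 12/1.5 = 8 dB after compression, so the compressed level is -18 + 8 = -10 dB.
Make-up = target − compressed = -6 − (-10) = 4 dB.

4 dB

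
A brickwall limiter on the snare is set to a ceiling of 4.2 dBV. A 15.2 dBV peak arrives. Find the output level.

A brickwall limiter is an ∞:1 compressor: any input above the ceiling is clamped to 4.2 dBV.

4.2 dBV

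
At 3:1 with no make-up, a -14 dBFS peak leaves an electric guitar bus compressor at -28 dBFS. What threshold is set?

Gain reduction = -14 − (-28) = 14 dB; output overshoot = GR / (R − 1) = 14 / 2 = 7 dB.
Threshold = output − output overshoot = -28 − 7 = -35 dBFS.

-35 dBFS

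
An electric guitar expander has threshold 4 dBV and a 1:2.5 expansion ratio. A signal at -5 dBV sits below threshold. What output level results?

-18.5 dBV

Below threshold, a 1:2.5 expander applies gain = (2.5−1)×(T − x) of attenuation.
(2.5−1) × 9 = 13.5 dB, so output = -5 − 13.5 = -18.5 dBV.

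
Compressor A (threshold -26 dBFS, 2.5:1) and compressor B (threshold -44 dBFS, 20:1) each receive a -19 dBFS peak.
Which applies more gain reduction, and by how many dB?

B, by 19.55 dB

A: 7 dB over, compressed to 2.8 dB over, so 4.2 dB of GR.
B: 25 dB over, compressed to 1.25 dB over, so 23.75 dB of GR.
Difference: 19.55 dB in favour of B.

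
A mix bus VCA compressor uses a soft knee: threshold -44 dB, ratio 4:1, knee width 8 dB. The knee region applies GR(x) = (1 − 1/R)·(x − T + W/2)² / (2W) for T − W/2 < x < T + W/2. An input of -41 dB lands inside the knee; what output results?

-43.296875 dB

x − T + W/2 = -41 − (-44) + 4 = 7.
GR = (1 − 1/4) × 7² / 16 = 0.75 × 49 / 16 = 2.296875 dB.
Output = -41 − 2.296875 = -43.296875 dB.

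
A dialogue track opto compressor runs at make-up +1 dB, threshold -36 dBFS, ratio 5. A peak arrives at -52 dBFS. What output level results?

-52 dBFS is 16 dB below the -36 dBFS threshold, so no gain reduction is applied.
Make-up gain adds 1 dB: -52 + 1 = -51 dBFS.

-51 dBFS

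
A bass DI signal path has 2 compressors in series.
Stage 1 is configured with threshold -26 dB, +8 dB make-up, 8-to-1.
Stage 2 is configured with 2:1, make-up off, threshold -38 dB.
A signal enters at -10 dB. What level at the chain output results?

-27 dB

Stage 1: -10 dB is 16 dB over -26 dB; at 8:1 that becomes 2 dB over, giving -24 dB; +8 dB make-up → -16 dB.
Stage 2: -16 dB is 22 dB over -38 dB; at 2:1 that becomes 11 dB over, giving -27 dB.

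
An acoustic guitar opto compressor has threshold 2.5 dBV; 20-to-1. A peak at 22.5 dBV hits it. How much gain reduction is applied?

19 dB

22.5 dBV exceeds the threshold by 20 dB.
A 20:1 ratio leaves 1 dB of that excess.
Gain reduction = 20 − 1 = 19 dB.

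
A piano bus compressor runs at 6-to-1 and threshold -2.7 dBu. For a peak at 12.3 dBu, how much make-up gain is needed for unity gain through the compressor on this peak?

12.5 dB

Overshoot 15 dB → 15/6 = 2.5 dB after compression, so the compressed level is -2.7 + 2.5 = -0.2 dBu.
Make-up = target − compressed = 12.3 − (-0.2) = 12.5 dB.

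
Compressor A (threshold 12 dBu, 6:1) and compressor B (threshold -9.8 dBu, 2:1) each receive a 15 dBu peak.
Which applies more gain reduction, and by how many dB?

A: overshoot 3 dB → output overshoot 0.5 dB → GR 2.5 dB.
B: overshoot 24.8 dB → output overshoot 12.4 dB → GR 12.4 dB.
B reduces 9.9 dB more.

B, by 9.9 dB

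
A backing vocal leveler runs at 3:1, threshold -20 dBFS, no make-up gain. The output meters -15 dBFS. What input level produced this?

The compressed level sits -15 − (-20) = 5 dB over threshold.
Before 3:1 compression the overshoot was 5 × 3 = 15 dB, so input = -20 + 15 = -5 dBFS.

-5 dBFS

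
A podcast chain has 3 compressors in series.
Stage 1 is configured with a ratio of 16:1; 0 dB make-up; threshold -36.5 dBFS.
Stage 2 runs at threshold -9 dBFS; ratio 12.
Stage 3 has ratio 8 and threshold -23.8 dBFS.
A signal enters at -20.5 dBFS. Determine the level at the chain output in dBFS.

Stage 1: -20.5 dBFS is 16 dB over -36.5 dBFS; at 16:1 that becomes 1 dB over, giving -35.5 dBFS.
Stage 2: -35.5 dBFS is at or below the -9 dBFS threshold — no compression; output -35.5 dBFS.
Stage 3: below threshold (-35.5 ≤ -23.8); passes unchanged; output -35.5 dBFS.

-35.5 dBFS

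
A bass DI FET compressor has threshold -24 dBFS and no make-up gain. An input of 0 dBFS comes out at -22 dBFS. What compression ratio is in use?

12:1

Input overshoot = 0 − (-24) = 24 dB; output overshoot = -22 − (-24) = 2 dB.
Ratio = 24 / 2 = 12.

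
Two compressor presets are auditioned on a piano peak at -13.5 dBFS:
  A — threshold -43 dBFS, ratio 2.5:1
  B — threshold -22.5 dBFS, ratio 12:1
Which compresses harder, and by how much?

A: overshoot 29.5 dB → output overshoot 11.8 dB → GR 17.7 dB.
B: overshoot 9 dB → output overshoot 0.75 dB → GR 8.25 dB.
A applies 9.45 dB more gain reduction.

A, by 9.45 dB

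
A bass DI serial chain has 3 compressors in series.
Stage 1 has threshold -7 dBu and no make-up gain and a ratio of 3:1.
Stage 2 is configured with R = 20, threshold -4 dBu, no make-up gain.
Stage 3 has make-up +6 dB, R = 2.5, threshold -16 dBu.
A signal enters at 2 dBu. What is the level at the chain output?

Stage 1: 9 dB above -7 dBu, reduced 3:1 to 3 dB above → -4 dBu.
Stage 2: -4 dBu is at or below the -4 dBu threshold — no compression; output -4 dBu.
Stage 3: -4 dBu is 12 dB over -16 dBu; at 2.5:1 that becomes 4.8 dB over, giving -11.2 dBu; +6 dB make-up → -5.2 dBu.

-5.2 dBu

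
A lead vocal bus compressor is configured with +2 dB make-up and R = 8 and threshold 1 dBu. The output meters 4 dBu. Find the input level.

Before make-up, the level was 4 − 2 = 2 dBu.
That's 1 dB above the 1 dBu threshold.
Input overshoot = R × output overshoot = 8 dB → input = 1 + 8 = 9 dBu.

9 dBu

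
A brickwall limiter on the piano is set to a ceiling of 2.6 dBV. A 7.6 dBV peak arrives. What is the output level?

2.6 dBV

The limiter clamps the peak to its 2.6 dBV ceiling.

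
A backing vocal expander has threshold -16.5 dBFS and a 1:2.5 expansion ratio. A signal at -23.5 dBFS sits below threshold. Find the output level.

-34 dBFS

Undershoot = (-16.5) − (-23.5) = 7 dB.
At 1:2.5, that expands to 17.5 dB under threshold.
Output = -16.5 − 17.5 = -34 dBFS.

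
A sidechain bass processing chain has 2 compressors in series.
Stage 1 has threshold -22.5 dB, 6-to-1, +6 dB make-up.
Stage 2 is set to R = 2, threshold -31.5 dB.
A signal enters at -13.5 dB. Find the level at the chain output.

-23.25 dB

Stage 1: overshoot 9 dB → 9/6 = 1.5 dB → -21 dB; +6 dB make-up → -15 dB.
Stage 2: -15 dB is 16.5 dB over -31.5 dB; at 2:1 that becomes 8.25 dB over, giving -23.25 dB.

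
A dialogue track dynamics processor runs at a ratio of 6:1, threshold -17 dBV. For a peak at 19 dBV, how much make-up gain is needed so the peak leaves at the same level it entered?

Without make-up, output = threshold + overshoot/6 = -17 + 6 = -11 dBV.
Gap to target: 30 dB.

30 dB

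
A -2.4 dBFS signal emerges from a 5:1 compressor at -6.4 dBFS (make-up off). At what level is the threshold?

-7.4 dBFS

Gain reduction = -2.4 − (-6.4) = 4 dB; output overshoot = GR / (R − 1) = 4 / 4 = 1 dB.
Threshold = output − output overshoot = -6.4 − 1 = -7.4 dBFS.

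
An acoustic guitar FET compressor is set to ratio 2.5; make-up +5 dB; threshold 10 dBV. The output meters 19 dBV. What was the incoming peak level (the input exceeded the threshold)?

Stripping the +5 dB make-up gives 14 dBV at the gain stage.
That's 4 dB above the 10 dBV threshold.
Input overshoot = R × output overshoot = 10 dB → input = 10 + 10 = 20 dBV.

20 dBV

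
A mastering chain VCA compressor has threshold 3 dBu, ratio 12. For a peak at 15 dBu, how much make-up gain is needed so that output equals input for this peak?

Without make-up, output = threshold + overshoot/12 = 3 + 1 = 4 dBu.
Gap to target: 11 dB.

11 dB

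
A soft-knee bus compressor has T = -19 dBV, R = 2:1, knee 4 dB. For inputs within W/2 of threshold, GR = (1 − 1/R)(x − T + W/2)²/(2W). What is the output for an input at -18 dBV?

-18.5625 dBV

x − T + W/2 = -18 − (-19) + 2 = 3.
GR = (1 − 1/2) × 3² / 8 = 0.5 × 9 / 8 = 0.5625 dB.
Output = -18 − 0.5625 = -18.5625 dBV.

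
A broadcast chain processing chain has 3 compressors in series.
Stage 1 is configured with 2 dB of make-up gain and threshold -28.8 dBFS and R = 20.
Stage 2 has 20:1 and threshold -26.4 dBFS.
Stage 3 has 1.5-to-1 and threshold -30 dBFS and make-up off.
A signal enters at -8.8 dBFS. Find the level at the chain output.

Stage 1: overshoot 20 dB → 20/20 = 1 dB → -27.8 dBFS; +2 dB make-up → -25.8 dBFS.
Stage 2: 0.6 dB above -26.4 dBFS, reduced 20:1 to 0.03 dB above → -26.37 dBFS.
Stage 3: overshoot 3.63 dB → 3.63/1.5 = 2.42 dB → -27.58 dBFS.

-27.58 dBFS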